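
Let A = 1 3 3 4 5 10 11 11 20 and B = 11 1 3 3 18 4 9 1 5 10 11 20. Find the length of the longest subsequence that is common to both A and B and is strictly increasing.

7

For each value that appears in both, track the longest common increasing run ending there.
The best achievable length is 7; one witness is 1, 3, 4, 5, 10, 11, 20 (A-positions 1,2,4,5,6,7,9, B-positions 2,3,6,9,10,11,12).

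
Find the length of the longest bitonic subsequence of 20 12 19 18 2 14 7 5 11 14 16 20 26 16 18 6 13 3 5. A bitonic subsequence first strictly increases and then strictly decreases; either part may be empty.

10

Let inc[i] be the LIS ending at i and dec[i] the longest strictly decreasing subsequence starting at i. inc = [1, 1, 2, 2, 1, 2, 2, 2, 3, 4, 5, 6, 7, 5, 6, 3, 4, 2, 3], dec = [7, 4, 6, 5, 1, 4, 3, 2, 3, 3, 3, 4, 4, 3, 3, 2, 2, 1, 1].
max_i inc[i]+dec[i]−1 = 10, with one witness 2, 7, 11, 14, 16, 20, 26, 18, 13, 5.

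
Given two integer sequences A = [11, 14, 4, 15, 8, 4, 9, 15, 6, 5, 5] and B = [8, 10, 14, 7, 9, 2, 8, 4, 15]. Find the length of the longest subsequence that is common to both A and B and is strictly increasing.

3

A longest common strictly increasing subsequence is 8, 9, 15 (length 3); it appears in order in both A and B, and no longer such subsequence exists.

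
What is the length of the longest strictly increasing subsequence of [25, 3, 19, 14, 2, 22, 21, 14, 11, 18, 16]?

3

Scanning left to right, the best length ending at each element is: 25→1, 3→1, 19→2, 14→2, 2→1, 22→3, 21→3, 14→2, 11→2, 18→3, 16→3.
So the longest increasing subsequence has length 3, e.g. 3, 19, 22.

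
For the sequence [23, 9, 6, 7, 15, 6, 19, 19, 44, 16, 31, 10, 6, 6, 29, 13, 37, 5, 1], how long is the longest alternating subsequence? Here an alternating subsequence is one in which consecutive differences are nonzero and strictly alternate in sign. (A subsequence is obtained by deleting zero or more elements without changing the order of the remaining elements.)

A longest alternating subsequence is 23, 6, 7, 6, 19, 16, 31, 10, 29, 13, 37, 5 (positions 1,3,4,6,7,10,11,12,15,16,17,18); its 11 consecutive differences strictly alternate in sign, and length 12 is optimal.

12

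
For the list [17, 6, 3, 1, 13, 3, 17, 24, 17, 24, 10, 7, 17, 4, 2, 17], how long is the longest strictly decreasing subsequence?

6

One longest decreasing subsequence is 17, 13, 10, 7, 4, 2 (positions 1,5,11,12,14,15), of length 6; no longer one exists.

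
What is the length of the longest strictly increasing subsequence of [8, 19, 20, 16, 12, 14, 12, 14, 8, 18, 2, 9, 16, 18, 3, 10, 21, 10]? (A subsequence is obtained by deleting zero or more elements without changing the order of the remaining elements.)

Scanning left to right, the best length ending at each element is: 8→1, 19→2, 20→3, 16→2, 12→2, 14→3, 12→2, 14→3, 8→1, 18→4, 2→1, 9→2, 16→4, 18→5, 3→2, 10→3, 21→6, 10→3.
So the longest increasing subsequence has length 6, e.g. 8, 12, 14, 16, 18, 21.

6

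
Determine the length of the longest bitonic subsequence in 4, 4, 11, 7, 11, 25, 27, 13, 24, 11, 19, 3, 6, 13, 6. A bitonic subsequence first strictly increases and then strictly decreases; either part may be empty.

Let inc[i] be the LIS ending at i and dec[i] the longest strictly decreasing subsequence starting at i. inc = [1, 1, 2, 2, 3, 4, 5, 4, 5, 3, 5, 1, 2, 4, 2], dec = [2, 2, 3, 2, 2, 5, 5, 3, 4, 2, 3, 1, 1, 2, 1].
max_i inc[i]+dec[i]−1 = 9, with one witness 4, 7, 11, 25, 27, 24, 19, 13, 6.

9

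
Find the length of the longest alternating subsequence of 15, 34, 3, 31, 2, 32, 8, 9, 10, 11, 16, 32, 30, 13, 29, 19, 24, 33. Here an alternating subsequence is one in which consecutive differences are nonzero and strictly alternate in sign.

12

A longest alternating subsequence is 15, 34, 3, 31, 2, 32, 8, 16, 13, 29, 19, 24 (positions 1,2,3,4,5,6,7,11,14,15,16,17); its 11 consecutive differences strictly alternate in sign, and length 12 is optimal.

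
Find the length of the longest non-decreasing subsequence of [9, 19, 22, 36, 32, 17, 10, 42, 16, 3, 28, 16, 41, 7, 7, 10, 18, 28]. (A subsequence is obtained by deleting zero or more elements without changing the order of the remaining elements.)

One longest non-decreasing subsequence is 9, 10, 16, 16, 18, 28 (positions 1,7,9,12,17,18), of length 6; no longer one exists.

6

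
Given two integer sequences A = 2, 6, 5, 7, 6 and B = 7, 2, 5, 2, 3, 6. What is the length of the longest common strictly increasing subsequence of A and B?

3

For each value that appears in both, track the longest common increasing run ending there.
The best achievable length is 3; one witness is 2, 5, 6 (A-positions 1,3,5, B-positions 2,3,6).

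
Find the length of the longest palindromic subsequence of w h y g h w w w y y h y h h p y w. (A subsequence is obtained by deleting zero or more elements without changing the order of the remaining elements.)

One longest palindromic subsequence is whyhwwwhyhw (positions 1,2,3,5,6,7,8,11,12,14,17); it reads the same forward and backward, and the interval DP gives dp[1][17] = 11.

11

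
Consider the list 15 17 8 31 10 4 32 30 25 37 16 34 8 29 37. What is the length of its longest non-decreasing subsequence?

6

Let dp[i] be the longest non-decreasing subsequence ending at position i. Then dp = [1, 2, 1, 3, 2, 1, 4, 3, 3, 5, 3, 5, 2, 4, 6].
The maximum is 6; one witness is 15, 17, 31, 32, 37, 37 at positions 1,2,4,7,10,15.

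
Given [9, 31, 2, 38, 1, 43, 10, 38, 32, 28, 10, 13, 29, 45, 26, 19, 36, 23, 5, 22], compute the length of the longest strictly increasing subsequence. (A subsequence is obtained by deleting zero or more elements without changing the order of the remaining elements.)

5

Let dp[i] be the longest increasing subsequence ending at position i. Then dp = [1, 2, 1, 3, 1, 4, 2, 3, 3, 3, 2, 3, 4, 5, 4, 4, 5, 5, 2, 5].
The maximum is 5; one witness is 9, 31, 38, 43, 45 at positions 1,2,4,6,14.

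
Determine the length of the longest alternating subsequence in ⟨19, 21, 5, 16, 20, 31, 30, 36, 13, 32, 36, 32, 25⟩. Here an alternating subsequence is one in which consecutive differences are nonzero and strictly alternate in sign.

A longest alternating subsequence is 19, 21, 5, 31, 30, 36, 13, 36, 32 (positions 1,2,3,6,7,8,9,11,12); its 8 consecutive differences strictly alternate in sign, and length 9 is optimal.

9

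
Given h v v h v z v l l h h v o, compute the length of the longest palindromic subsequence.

7

One longest palindromic subsequence is vhvzvhv (positions 3,4,5,6,7,11,12); it reads the same forward and backward, and the interval DP gives dp[1][13] = 7.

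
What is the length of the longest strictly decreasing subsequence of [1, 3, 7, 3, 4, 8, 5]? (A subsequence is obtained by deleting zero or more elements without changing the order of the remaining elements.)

Let dp[i] be the longest decreasing subsequence ending at position i. Then dp = [1, 1, 1, 2, 2, 1, 2].
The maximum is 2; one witness is 7, 3 at positions 3,4.

2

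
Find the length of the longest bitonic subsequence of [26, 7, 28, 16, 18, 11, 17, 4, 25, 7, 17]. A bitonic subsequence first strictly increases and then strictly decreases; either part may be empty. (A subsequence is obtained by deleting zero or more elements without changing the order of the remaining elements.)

One longest bitonic subsequence is 26, 28, 18, 17, 7 (positions 1,3,5,7,10): it rises to 28 then falls. Length 5 is optimal.

5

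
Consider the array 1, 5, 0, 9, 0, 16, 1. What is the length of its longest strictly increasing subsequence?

Let dp[i] be the longest increasing subsequence ending at position i. Then dp = [1, 2, 1, 3, 1, 4, 2].
The maximum is 4; one witness is 1, 5, 9, 16 at positions 1,2,4,6.

4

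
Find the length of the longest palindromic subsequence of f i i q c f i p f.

5

Using dp[i][j] = 2 + dp[i+1][j−1] if the ends match, else max(dp[i+1][j], dp[i][j−1]):
dp[1][9] = 5. A witness is fifif at positions 1,3,6,7,9.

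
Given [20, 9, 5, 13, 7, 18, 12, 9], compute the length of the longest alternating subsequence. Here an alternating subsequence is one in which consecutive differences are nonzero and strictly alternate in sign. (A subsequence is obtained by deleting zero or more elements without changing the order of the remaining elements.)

6

A longest alternating subsequence is 20, 9, 13, 7, 18, 12 (positions 1,2,4,5,6,7); its 5 consecutive differences strictly alternate in sign, and length 6 is optimal.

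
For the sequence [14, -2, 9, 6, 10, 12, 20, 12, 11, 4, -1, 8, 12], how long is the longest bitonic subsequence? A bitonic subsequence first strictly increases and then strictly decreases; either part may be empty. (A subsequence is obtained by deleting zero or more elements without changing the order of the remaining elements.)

Let inc[i] be the LIS ending at i and dec[i] the longest strictly decreasing subsequence starting at i. inc = [1, 1, 2, 2, 3, 4, 5, 4, 4, 2, 2, 3, 5], dec = [5, 1, 4, 3, 3, 4, 5, 4, 3, 2, 1, 1, 1].
max_i inc[i]+dec[i]−1 = 9, with one witness -2, 9, 10, 12, 20, 12, 11, 4, -1.

9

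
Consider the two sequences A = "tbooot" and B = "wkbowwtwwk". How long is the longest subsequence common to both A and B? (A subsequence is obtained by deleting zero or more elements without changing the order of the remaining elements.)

3

Backtracking the LCS table gives one alignment: b (A2,B3) → o (A3,B4) → t (A6,B7).
So the longest common subsequence has length 3.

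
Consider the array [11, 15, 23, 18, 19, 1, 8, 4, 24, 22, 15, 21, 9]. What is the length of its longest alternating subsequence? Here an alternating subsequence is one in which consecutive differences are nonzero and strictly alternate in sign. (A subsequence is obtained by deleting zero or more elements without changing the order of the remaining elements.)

11

A longest alternating subsequence is 11, 23, 18, 19, 1, 8, 4, 24, 15, 21, 9 (positions 1,3,4,5,6,7,8,9,11,12,13); its 10 consecutive differences strictly alternate in sign, and length 11 is optimal.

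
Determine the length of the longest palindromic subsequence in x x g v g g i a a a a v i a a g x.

10

One longest palindromic subsequence is xgaaaaaagx (positions 1,3,8,9,10,11,14,15,16,17); it reads the same forward and backward, and the interval DP gives dp[1][17] = 10.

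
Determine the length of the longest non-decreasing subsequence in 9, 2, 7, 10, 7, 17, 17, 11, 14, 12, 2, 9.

5

One longest non-decreasing subsequence is 2, 7, 10, 17, 17 (positions 2,3,4,6,7), of length 5; no longer one exists.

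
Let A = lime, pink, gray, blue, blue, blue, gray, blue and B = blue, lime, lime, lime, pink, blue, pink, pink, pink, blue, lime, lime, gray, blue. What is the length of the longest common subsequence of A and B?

Backtracking the LCS table gives one alignment: lime (A1,B4) → pink (A2,B5) → blue (A4,B6) → blue (A5,B10) → gray (A7,B13) → blue (A8,B14).
So the longest common subsequence has length 6.

6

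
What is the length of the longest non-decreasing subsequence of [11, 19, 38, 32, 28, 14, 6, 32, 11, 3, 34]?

One longest non-decreasing subsequence is 11, 19, 32, 32, 34 (positions 1,2,4,8,11), of length 5; no longer one exists.

5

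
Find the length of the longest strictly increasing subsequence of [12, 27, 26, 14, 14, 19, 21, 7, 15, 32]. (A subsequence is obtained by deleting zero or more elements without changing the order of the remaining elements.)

One longest increasing subsequence is 12, 14, 19, 21, 32 (positions 1,4,6,7,10), of length 5; no longer one exists.

5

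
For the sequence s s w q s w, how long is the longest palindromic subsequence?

3

One longest palindromic subsequence is wsw (positions 3,5,6); it reads the same forward and backward, and the interval DP gives dp[1][6] = 3.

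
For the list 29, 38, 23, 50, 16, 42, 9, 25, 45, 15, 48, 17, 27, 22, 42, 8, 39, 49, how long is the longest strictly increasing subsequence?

6

Let dp[i] be the longest increasing subsequence ending at position i. Then dp = [1, 2, 1, 3, 1, 3, 1, 2, 4, 2, 5, 3, 4, 4, 5, 1, 5, 6].
The maximum is 6; one witness is 29, 38, 42, 45, 48, 49 at positions 1,2,6,9,11,18.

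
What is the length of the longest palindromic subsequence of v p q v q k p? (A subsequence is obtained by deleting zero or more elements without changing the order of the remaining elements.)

5

One longest palindromic subsequence is pqvqp (positions 2,3,4,5,7); it reads the same forward and backward, and the interval DP gives dp[1][7] = 5.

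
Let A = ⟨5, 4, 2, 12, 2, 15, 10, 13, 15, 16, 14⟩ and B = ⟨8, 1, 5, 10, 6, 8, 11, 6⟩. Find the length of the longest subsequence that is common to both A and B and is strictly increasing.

For each value that appears in both, track the longest common increasing run ending there.
The best achievable length is 2; one witness is 5, 10 (A-positions 1,7, B-positions 3,4).

2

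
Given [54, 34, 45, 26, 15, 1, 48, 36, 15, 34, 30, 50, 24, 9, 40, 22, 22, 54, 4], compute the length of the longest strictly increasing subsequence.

5

One longest increasing subsequence is 34, 45, 48, 50, 54 (positions 2,3,7,12,18), of length 5; no longer one exists.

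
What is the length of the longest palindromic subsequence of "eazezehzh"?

5

One longest palindromic subsequence is zezez (positions 3,4,5,6,8); it reads the same forward and backward, and the interval DP gives dp[1][9] = 5.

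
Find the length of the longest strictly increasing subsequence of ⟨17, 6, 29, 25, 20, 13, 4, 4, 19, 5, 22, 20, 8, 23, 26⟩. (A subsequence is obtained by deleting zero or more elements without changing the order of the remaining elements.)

One longest increasing subsequence is 6, 13, 19, 22, 23, 26 (positions 2,6,9,11,14,15), of length 6; no longer one exists.

6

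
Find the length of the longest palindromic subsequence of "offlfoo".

5

One longest palindromic subsequence is oflfo (positions 1,3,4,5,7); it reads the same forward and backward, and the interval DP gives dp[1][7] = 5.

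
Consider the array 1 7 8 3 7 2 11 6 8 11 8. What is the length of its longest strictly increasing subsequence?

Scanning left to right, the best length ending at each element is: 1→1, 7→2, 8→3, 3→2, 7→3, 2→2, 11→4, 6→3, 8→4, 11→5, 8→4.
So the longest increasing subsequence has length 5, e.g. 1, 3, 7, 8, 11.

5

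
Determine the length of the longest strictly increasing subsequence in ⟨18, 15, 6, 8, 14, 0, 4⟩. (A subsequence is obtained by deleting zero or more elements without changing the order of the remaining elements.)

Let dp[i] be the longest increasing subsequence ending at position i. Then dp = [1, 1, 1, 2, 3, 1, 2].
The maximum is 3; one witness is 6, 8, 14 at positions 3,4,5.

3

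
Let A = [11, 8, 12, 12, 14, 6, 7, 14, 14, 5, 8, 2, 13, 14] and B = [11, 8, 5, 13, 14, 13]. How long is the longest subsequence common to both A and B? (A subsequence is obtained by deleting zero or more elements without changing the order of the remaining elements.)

Backtracking the LCS table gives one alignment: 11 (A1,B1) → 8 (A2,B2) → 5 (A10,B3) → 13 (A13,B4) → 14 (A14,B5).
So the longest common subsequence has length 5.

5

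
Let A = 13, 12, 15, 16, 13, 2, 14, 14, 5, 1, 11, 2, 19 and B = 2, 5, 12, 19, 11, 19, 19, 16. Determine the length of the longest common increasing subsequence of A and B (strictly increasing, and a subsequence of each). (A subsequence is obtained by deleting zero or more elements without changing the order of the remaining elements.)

4

A longest common strictly increasing subsequence is 2, 5, 11, 19 (length 4); it appears in order in both A and B, and no longer such subsequence exists.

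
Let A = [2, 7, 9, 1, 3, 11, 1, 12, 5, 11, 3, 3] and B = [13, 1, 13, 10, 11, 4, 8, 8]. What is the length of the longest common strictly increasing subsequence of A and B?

2

For each value that appears in both, track the longest common increasing run ending there.
The best achievable length is 2; one witness is 1, 11 (A-positions 4,6, B-positions 2,5).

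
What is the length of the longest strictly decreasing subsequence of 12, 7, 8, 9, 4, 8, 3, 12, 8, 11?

4

Let dp[i] be the longest decreasing subsequence ending at position i. Then dp = [1, 2, 2, 2, 3, 3, 4, 1, 3, 2].
The maximum is 4; one witness is 12, 7, 4, 3 at positions 1,2,5,7.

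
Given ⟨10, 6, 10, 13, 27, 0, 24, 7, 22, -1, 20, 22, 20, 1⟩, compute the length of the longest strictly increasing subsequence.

Let dp[i] be the longest increasing subsequence ending at position i. Then dp = [1, 1, 2, 3, 4, 1, 4, 2, 4, 1, 4, 5, 4, 2].
The maximum is 5; one witness is 6, 10, 13, 20, 22 at positions 2,3,4,11,12.

5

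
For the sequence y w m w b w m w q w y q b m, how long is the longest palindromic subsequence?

Using dp[i][j] = 2 + dp[i+1][j−1] if the ends match, else max(dp[i+1][j], dp[i][j−1]):
dp[1][14] = 9. A witness is ywmwbwmwy at positions 1,2,3,4,5,6,7,10,11.

9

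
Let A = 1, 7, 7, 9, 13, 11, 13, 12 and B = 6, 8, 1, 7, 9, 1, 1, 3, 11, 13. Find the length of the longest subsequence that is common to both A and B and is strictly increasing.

5

For each value that appears in both, track the longest common increasing run ending there.
The best achievable length is 5; one witness is 1, 7, 9, 11, 13 (A-positions 1,2,4,6,7, B-positions 3,4,5,9,10).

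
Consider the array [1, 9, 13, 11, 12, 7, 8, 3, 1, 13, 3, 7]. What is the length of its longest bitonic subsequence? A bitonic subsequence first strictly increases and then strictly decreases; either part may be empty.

One longest bitonic subsequence is 1, 9, 13, 12, 8, 3, 1 (positions 1,2,3,5,7,8,9): it rises to 13 then falls. Length 7 is optimal.

7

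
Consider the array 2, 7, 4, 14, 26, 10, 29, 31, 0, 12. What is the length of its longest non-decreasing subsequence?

One longest non-decreasing subsequence is 2, 7, 14, 26, 29, 31 (positions 1,2,4,5,7,8), of length 6; no longer one exists.

6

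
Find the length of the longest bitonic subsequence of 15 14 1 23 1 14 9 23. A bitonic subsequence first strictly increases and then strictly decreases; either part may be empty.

Let inc[i] be the LIS ending at i and dec[i] the longest strictly decreasing subsequence starting at i. inc = [1, 1, 1, 2, 1, 2, 2, 3], dec = [3, 2, 1, 3, 1, 2, 1, 1].
max_i inc[i]+dec[i]−1 = 4, with one witness 15, 23, 14, 9.

4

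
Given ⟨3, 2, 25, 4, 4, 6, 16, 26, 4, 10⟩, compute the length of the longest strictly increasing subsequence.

5

One longest increasing subsequence is 3, 4, 6, 16, 26 (positions 1,4,6,7,8), of length 5; no longer one exists.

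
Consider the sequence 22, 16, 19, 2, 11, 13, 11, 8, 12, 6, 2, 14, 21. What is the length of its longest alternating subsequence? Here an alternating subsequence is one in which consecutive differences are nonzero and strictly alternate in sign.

Track the best alternating length ending on an up-step vs a down-step at each position: up/down = 1/1, 1/2, 3/2, 1/4, 5/4, 5/4, 5/6, 5/6, 7/6, 5/8, 1/8, 9/4, 9/2.
The maximum over both is 9; one such subsequence is 22, 16, 19, 2, 13, 11, 12, 6, 14.

9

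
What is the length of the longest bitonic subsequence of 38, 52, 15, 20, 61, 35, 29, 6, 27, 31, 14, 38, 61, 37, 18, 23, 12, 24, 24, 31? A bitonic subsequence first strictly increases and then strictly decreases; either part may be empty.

Let inc[i] be the LIS ending at i and dec[i] the longest strictly decreasing subsequence starting at i. inc = [1, 2, 1, 2, 3, 3, 3, 1, 3, 4, 2, 5, 6, 5, 3, 4, 2, 5, 5, 6], dec = [6, 6, 3, 3, 6, 5, 4, 1, 3, 3, 2, 4, 4, 3, 2, 2, 1, 1, 1, 1].
max_i inc[i]+dec[i]−1 = 9, with one witness 15, 20, 29, 31, 38, 61, 37, 23, 12.

9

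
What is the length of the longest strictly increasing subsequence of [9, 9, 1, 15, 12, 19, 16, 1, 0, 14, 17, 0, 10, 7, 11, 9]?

Let dp[i] be the longest increasing subsequence ending at position i. Then dp = [1, 1, 1, 2, 2, 3, 3, 1, 1, 3, 4, 1, 2, 2, 3, 3].
The maximum is 4; one witness is 9, 15, 16, 17 at positions 1,4,7,11.

4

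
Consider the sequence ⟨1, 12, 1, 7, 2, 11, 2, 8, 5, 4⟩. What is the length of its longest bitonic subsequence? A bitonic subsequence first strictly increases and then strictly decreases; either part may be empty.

6

Let inc[i] be the LIS ending at i and dec[i] the longest strictly decreasing subsequence starting at i. inc = [1, 2, 1, 2, 2, 3, 2, 3, 3, 3], dec = [1, 5, 1, 3, 1, 4, 1, 3, 2, 1].
max_i inc[i]+dec[i]−1 = 6, with one witness 1, 12, 11, 8, 5, 4.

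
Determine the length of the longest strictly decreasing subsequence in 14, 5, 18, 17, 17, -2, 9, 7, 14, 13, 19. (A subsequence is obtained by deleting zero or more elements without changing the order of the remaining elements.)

4

Let dp[i] be the longest decreasing subsequence ending at position i. Then dp = [1, 2, 1, 2, 2, 3, 3, 4, 3, 4, 1].
The maximum is 4; one witness is 18, 17, 9, 7 at positions 3,4,7,8.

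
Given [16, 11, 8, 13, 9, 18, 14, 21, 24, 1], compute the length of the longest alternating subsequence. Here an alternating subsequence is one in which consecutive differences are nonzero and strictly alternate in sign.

Track the best alternating length ending on an up-step vs a down-step at each position: up/down = 1/1, 1/2, 1/2, 3/2, 3/4, 5/1, 5/6, 7/1, 7/1, 1/8.
The maximum over both is 8; one such subsequence is 16, 11, 13, 9, 18, 14, 21, 1.

8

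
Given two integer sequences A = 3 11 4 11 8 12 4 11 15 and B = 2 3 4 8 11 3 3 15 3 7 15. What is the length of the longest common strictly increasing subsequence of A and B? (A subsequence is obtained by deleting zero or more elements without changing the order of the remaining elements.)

5

A longest common strictly increasing subsequence is 3, 4, 8, 11, 15 (length 5); it appears in order in both A and B, and no longer such subsequence exists.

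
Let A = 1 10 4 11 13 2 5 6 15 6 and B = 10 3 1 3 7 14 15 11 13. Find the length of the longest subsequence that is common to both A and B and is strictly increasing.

A longest common strictly increasing subsequence is 10, 11, 13 (length 3); it appears in order in both A and B, and no longer such subsequence exists.

3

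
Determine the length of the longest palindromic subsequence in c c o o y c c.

6

One longest palindromic subsequence is ccoocc (positions 1,2,3,4,6,7); it reads the same forward and backward, and the interval DP gives dp[1][7] = 6.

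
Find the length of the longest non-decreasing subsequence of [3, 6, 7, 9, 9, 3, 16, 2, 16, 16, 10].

One longest non-decreasing subsequence is 3, 6, 7, 9, 9, 16, 16, 16 (positions 1,2,3,4,5,7,9,10), of length 8; no longer one exists.

8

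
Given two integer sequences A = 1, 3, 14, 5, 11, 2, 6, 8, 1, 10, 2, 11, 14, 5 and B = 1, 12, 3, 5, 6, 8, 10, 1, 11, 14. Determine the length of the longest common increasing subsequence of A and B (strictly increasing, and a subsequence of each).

8

A longest common strictly increasing subsequence is 1, 3, 5, 6, 8, 10, 11, 14 (length 8); it appears in order in both A and B, and no longer such subsequence exists.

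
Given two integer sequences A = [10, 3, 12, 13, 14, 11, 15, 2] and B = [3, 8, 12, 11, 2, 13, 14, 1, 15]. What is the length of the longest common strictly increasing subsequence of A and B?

A longest common strictly increasing subsequence is 3, 12, 13, 14, 15 (length 5); it appears in order in both A and B, and no longer such subsequence exists.

5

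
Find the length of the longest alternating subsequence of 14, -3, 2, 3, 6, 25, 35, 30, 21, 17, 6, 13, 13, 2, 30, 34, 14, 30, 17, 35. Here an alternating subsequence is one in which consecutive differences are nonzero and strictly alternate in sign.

A longest alternating subsequence is 14, -3, 25, 6, 13, 2, 30, 14, 30, 17, 35 (positions 1,2,6,11,12,14,15,17,18,19,20); its 10 consecutive differences strictly alternate in sign, and length 11 is optimal.

11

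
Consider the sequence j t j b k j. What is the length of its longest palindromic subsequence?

3

One longest palindromic subsequence is jkj (positions 1,5,6); it reads the same forward and backward, and the interval DP gives dp[1][6] = 3.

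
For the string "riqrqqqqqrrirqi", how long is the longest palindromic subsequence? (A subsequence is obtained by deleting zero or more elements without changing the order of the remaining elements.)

11

One longest palindromic subsequence is iqrqqqqqrqi (positions 2,3,4,5,6,7,8,9,13,14,15); it reads the same forward and backward, and the interval DP gives dp[1][15] = 11.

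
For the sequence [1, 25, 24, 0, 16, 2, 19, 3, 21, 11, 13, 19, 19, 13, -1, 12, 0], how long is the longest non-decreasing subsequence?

One longest non-decreasing subsequence is 1, 2, 3, 11, 13, 19, 19 (positions 1,6,8,10,11,12,13), of length 7; no longer one exists.

7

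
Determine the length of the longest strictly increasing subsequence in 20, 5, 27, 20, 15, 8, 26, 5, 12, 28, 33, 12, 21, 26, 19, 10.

Let dp[i] be the longest increasing subsequence ending at position i. Then dp = [1, 1, 2, 2, 2, 2, 3, 1, 3, 4, 5, 3, 4, 5, 4, 3].
The maximum is 5; one witness is 5, 20, 26, 28, 33 at positions 2,4,7,10,11.

5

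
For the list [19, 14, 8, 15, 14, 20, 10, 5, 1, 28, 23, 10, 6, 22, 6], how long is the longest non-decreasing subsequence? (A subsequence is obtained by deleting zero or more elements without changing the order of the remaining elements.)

One longest non-decreasing subsequence is 14, 15, 20, 28 (positions 2,4,6,10), of length 4; no longer one exists.

4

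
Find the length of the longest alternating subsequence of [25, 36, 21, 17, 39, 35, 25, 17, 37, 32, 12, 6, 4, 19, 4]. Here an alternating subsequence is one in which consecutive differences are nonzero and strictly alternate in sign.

9

A longest alternating subsequence is 25, 36, 21, 39, 35, 37, 12, 19, 4 (positions 1,2,3,5,6,9,11,14,15); its 8 consecutive differences strictly alternate in sign, and length 9 is optimal.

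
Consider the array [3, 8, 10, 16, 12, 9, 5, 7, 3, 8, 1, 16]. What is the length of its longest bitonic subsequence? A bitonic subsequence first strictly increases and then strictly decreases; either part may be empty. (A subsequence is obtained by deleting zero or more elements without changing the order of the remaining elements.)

Let inc[i] be the LIS ending at i and dec[i] the longest strictly decreasing subsequence starting at i. inc = [1, 2, 3, 4, 4, 3, 2, 3, 1, 4, 1, 5], dec = [2, 4, 5, 6, 5, 4, 3, 3, 2, 2, 1, 1].
max_i inc[i]+dec[i]−1 = 9, with one witness 3, 8, 10, 16, 12, 9, 7, 3, 1.

9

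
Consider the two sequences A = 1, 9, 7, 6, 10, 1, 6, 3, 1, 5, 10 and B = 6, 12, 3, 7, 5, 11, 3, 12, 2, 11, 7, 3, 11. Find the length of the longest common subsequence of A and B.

3

A longest common subsequence is 6, 3, 5 (length 3); the LCS DP confirms no longer common subsequence exists.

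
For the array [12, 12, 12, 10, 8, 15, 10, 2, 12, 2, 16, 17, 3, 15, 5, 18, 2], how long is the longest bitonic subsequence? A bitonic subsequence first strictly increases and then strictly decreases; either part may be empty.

One longest bitonic subsequence is 8, 10, 12, 16, 17, 15, 5, 2 (positions 5,7,9,11,12,14,15,17): it rises to 17 then falls. Length 8 is optimal.

8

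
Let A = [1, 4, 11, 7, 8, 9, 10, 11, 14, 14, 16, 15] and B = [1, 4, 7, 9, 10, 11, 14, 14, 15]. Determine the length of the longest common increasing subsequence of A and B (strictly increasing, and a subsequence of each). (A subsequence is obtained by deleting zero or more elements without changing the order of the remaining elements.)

8

For each value that appears in both, track the longest common increasing run ending there.
The best achievable length is 8; one witness is 1, 4, 7, 9, 10, 11, 14, 15 (A-positions 1,2,4,6,7,8,9,12, B-positions 1,2,3,4,5,6,7,9).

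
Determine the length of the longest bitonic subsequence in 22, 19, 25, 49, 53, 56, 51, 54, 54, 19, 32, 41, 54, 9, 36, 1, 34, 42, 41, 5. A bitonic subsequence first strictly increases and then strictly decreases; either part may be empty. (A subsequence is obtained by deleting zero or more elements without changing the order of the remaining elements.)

Let inc[i] be the LIS ending at i and dec[i] the longest strictly decreasing subsequence starting at i. inc = [1, 1, 2, 3, 4, 5, 4, 5, 5, 1, 3, 4, 5, 1, 4, 1, 4, 5, 5, 2], dec = [4, 3, 4, 5, 6, 6, 5, 5, 5, 3, 3, 4, 4, 2, 3, 1, 2, 3, 2, 1].
max_i inc[i]+dec[i]−1 = 10, with one witness 22, 25, 49, 53, 56, 54, 41, 36, 34, 5.

10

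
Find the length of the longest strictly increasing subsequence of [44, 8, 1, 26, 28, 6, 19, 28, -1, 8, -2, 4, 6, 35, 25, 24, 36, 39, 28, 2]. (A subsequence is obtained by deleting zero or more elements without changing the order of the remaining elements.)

One longest increasing subsequence is 1, 6, 19, 28, 35, 36, 39 (positions 3,6,7,8,14,17,18), of length 7; no longer one exists.

7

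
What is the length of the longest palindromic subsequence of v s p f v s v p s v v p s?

Using dp[i][j] = 2 + dp[i+1][j−1] if the ends match, else max(dp[i+1][j], dp[i][j−1]):
dp[1][13] = 9. A witness is spvvsvvps at positions 2,3,5,7,9,10,11,12,13.

9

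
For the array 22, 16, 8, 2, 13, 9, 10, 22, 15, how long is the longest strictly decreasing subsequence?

4

One longest decreasing subsequence is 22, 16, 8, 2 (positions 1,2,3,4), of length 4; no longer one exists.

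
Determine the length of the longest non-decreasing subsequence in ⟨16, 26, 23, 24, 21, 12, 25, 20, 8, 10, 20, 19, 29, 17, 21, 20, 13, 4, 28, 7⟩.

5

Let dp[i] be the longest non-decreasing subsequence ending at position i. Then dp = [1, 2, 2, 3, 2, 1, 4, 2, 1, 2, 3, 3, 5, 3, 4, 4, 3, 1, 5, 2].
The maximum is 5; one witness is 16, 23, 24, 25, 29 at positions 1,3,4,7,13.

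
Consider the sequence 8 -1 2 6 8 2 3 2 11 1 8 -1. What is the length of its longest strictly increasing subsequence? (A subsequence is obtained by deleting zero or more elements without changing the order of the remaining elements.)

5

Let dp[i] be the longest increasing subsequence ending at position i. Then dp = [1, 1, 2, 3, 4, 2, 3, 2, 5, 2, 4, 1].
The maximum is 5; one witness is -1, 2, 6, 8, 11 at positions 2,3,4,5,9.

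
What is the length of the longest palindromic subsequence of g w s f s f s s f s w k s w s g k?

Using dp[i][j] = 2 + dp[i+1][j−1] if the ends match, else max(dp[i+1][j], dp[i][j−1]):
dp[1][17] = 12. A witness is gwssfssfsswg at positions 1,2,3,5,6,7,8,9,10,13,14,16.

12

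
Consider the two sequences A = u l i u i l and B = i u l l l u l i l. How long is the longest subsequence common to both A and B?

5

Backtracking the LCS table gives one alignment: u (A1,B2) → l (A2,B5) → u (A4,B6) → i (A5,B8) → l (A6,B9).
So the longest common subsequence has length 5.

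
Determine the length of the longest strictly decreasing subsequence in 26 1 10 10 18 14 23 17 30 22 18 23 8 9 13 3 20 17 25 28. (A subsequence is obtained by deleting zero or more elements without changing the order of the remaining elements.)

6

Let dp[i] be the longest decreasing subsequence ending at position i. Then dp = [1, 2, 2, 2, 2, 3, 2, 3, 1, 3, 4, 2, 5, 5, 5, 6, 4, 5, 2, 2].
The maximum is 6; one witness is 26, 23, 22, 18, 8, 3 at positions 1,7,10,11,13,16.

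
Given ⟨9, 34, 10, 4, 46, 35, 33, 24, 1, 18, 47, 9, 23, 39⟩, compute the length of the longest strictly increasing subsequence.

5

One longest increasing subsequence is 9, 10, 18, 23, 39 (positions 1,3,10,13,14), of length 5; no longer one exists.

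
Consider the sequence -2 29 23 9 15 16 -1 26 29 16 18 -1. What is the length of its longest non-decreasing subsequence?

6

Scanning left to right, the best length ending at each element is: -2→1, 29→2, 23→2, 9→2, 15→3, 16→4, -1→2, 26→5, 29→6, 16→5, 18→6, -1→3.
So the longest non-decreasing subsequence has length 6, e.g. -2, 9, 15, 16, 26, 29.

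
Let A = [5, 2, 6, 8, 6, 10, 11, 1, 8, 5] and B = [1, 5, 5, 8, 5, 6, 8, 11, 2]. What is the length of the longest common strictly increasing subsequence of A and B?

4

A longest common strictly increasing subsequence is 5, 6, 8, 11 (length 4); it appears in order in both A and B, and no longer such subsequence exists.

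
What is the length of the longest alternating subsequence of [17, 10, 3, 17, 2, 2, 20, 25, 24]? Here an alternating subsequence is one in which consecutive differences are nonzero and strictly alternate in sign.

A longest alternating subsequence is 17, 10, 17, 2, 25, 24 (positions 1,2,4,5,8,9); its 5 consecutive differences strictly alternate in sign, and length 6 is optimal.

6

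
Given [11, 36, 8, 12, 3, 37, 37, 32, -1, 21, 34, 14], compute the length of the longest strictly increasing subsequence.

Scanning left to right, the best length ending at each element is: 11→1, 36→2, 8→1, 12→2, 3→1, 37→3, 37→3, 32→3, -1→1, 21→3, 34→4, 14→3.
So the longest increasing subsequence has length 4, e.g. 11, 12, 32, 34.

4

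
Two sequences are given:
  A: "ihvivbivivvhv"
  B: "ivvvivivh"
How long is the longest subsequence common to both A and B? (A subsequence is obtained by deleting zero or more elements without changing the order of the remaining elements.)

8

A longest common subsequence is ivvivivh (length 8); the LCS DP confirms no longer common subsequence exists.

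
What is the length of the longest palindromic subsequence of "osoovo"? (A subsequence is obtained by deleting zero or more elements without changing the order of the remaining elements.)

Using dp[i][j] = 2 + dp[i+1][j−1] if the ends match, else max(dp[i+1][j], dp[i][j−1]):
dp[1][6] = 4. A witness is oooo at positions 1,3,4,6.

4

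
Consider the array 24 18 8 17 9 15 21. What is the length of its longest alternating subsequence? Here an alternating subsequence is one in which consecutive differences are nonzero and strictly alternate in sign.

5

Track the best alternating length ending on an up-step vs a down-step at each position: up/down = 1/1, 1/2, 1/2, 3/2, 3/4, 5/4, 5/2.
The maximum over both is 5; one such subsequence is 24, 8, 17, 9, 15.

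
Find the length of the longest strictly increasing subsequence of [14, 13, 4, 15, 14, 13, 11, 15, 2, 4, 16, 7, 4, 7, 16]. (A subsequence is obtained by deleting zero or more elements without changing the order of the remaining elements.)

Scanning left to right, the best length ending at each element is: 14→1, 13→1, 4→1, 15→2, 14→2, 13→2, 11→2, 15→3, 2→1, 4→2, 16→4, 7→3, 4→2, 7→3, 16→4.
So the longest increasing subsequence has length 4, e.g. 13, 14, 15, 16.

4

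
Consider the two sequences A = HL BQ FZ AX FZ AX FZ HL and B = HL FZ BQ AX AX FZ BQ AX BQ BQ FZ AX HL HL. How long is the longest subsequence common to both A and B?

Backtracking the LCS table gives one alignment: HL (A1,B1) → BQ (A2,B3) → FZ (A3,B6) → AX (A4,B8) → FZ (A5,B11) → AX (A6,B12) → HL (A8,B14).
So the longest common subsequence has length 7.

7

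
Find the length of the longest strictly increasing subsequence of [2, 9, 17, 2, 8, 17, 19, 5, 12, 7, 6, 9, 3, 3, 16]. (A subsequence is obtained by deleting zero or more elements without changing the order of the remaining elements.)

5

Let dp[i] be the longest increasing subsequence ending at position i. Then dp = [1, 2, 3, 1, 2, 3, 4, 2, 3, 3, 3, 4, 2, 2, 5].
The maximum is 5; one witness is 2, 5, 7, 9, 16 at positions 1,8,10,12,15.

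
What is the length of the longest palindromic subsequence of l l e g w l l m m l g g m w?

One longest palindromic subsequence is wmggmw (positions 5,8,11,12,13,14); it reads the same forward and backward, and the interval DP gives dp[1][14] = 6.

6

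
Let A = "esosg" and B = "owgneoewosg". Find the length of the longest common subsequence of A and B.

4

A longest common subsequence is eosg (length 4); the LCS DP confirms no longer common subsequence exists.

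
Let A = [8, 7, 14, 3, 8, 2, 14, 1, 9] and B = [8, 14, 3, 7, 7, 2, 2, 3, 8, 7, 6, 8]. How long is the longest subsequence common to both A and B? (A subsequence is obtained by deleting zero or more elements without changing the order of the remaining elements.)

4

A longest common subsequence is 8, 7, 3, 8 (length 4); the LCS DP confirms no longer common subsequence exists.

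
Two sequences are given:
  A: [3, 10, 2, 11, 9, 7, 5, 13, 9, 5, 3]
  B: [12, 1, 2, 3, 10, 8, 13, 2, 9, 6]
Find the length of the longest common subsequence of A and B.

A longest common subsequence is 3, 10, 2, 9 (length 4); the LCS DP confirms no longer common subsequence exists.

4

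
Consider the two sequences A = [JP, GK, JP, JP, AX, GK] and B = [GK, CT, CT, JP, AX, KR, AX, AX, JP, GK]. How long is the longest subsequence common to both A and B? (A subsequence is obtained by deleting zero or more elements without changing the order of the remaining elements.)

4

A longest common subsequence is GK, JP, JP, GK (length 4); the LCS DP confirms no longer common subsequence exists.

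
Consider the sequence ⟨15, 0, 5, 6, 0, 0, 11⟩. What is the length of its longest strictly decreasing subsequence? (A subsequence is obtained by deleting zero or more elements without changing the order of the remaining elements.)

3

One longest decreasing subsequence is 15, 5, 0 (positions 1,3,5), of length 3; no longer one exists.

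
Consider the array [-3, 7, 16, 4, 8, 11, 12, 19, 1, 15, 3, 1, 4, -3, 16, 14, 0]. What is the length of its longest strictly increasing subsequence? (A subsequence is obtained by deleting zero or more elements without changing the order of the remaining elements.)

7

Scanning left to right, the best length ending at each element is: -3→1, 7→2, 16→3, 4→2, 8→3, 11→4, 12→5, 19→6, 1→2, 15→6, 3→3, 1→2, 4→4, -3→1, 16→7, 14→6, 0→2.
So the longest increasing subsequence has length 7, e.g. -3, 7, 8, 11, 12, 15, 16.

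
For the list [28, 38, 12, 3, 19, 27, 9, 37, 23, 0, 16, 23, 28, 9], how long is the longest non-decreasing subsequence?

5

Let dp[i] be the longest non-decreasing subsequence ending at position i. Then dp = [1, 2, 1, 1, 2, 3, 2, 4, 3, 1, 3, 4, 5, 3].
The maximum is 5; one witness is 12, 19, 23, 23, 28 at positions 3,5,9,12,13.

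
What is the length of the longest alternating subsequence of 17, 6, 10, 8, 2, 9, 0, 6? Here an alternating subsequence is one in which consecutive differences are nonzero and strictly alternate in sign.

A longest alternating subsequence is 17, 6, 10, 8, 9, 0, 6 (positions 1,2,3,4,6,7,8); its 6 consecutive differences strictly alternate in sign, and length 7 is optimal.

7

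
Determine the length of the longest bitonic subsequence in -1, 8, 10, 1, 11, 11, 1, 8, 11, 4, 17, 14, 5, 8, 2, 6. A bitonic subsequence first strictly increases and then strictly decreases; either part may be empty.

8

Let inc[i] be the LIS ending at i and dec[i] the longest strictly decreasing subsequence starting at i. inc = [1, 2, 3, 2, 4, 4, 2, 3, 4, 3, 5, 5, 4, 5, 3, 5], dec = [1, 3, 4, 1, 4, 4, 1, 3, 3, 2, 4, 3, 2, 2, 1, 1].
max_i inc[i]+dec[i]−1 = 8, with one witness -1, 8, 10, 11, 17, 14, 8, 6.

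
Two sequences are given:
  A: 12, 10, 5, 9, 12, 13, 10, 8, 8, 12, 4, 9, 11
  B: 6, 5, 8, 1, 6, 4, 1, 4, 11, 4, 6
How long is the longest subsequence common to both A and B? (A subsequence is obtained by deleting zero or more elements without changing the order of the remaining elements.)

Backtracking the LCS table gives one alignment: 5 (A3,B2) → 8 (A8,B3) → 4 (A11,B8) → 11 (A13,B9).
So the longest common subsequence has length 4.

4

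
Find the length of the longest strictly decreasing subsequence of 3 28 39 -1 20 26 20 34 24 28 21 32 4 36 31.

5

Scanning left to right, the best length ending at each element is: 3→1, 28→1, 39→1, -1→2, 20→2, 26→2, 20→3, 34→2, 24→3, 28→3, 21→4, 32→3, 4→5, 36→2, 31→4.
So the longest decreasing subsequence has length 5, e.g. 28, 26, 24, 21, 4.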